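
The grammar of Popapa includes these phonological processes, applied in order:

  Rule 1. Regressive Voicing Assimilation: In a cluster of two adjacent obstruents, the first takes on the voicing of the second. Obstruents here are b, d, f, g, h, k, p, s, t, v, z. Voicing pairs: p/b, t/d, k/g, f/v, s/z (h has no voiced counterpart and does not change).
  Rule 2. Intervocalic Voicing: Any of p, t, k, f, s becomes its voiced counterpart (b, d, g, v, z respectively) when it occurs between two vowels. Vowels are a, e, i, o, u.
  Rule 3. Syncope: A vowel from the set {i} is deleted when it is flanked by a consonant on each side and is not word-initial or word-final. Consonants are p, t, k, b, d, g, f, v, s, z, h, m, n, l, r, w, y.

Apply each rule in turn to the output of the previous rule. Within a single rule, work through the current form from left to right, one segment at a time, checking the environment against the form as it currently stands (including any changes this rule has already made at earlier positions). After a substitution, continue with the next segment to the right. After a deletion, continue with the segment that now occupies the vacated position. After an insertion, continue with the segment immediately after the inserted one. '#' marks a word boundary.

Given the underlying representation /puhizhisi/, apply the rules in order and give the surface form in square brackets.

Rule 1 Regressive Voicing Assimilation: [puhizhisi] → [puhishisi]
Rule 2 Intervocalic Voicing: [puhishisi] → [puhishizi]
Rule 3 Syncope: [puhishizi] → [puhshzi]

[puhshzi]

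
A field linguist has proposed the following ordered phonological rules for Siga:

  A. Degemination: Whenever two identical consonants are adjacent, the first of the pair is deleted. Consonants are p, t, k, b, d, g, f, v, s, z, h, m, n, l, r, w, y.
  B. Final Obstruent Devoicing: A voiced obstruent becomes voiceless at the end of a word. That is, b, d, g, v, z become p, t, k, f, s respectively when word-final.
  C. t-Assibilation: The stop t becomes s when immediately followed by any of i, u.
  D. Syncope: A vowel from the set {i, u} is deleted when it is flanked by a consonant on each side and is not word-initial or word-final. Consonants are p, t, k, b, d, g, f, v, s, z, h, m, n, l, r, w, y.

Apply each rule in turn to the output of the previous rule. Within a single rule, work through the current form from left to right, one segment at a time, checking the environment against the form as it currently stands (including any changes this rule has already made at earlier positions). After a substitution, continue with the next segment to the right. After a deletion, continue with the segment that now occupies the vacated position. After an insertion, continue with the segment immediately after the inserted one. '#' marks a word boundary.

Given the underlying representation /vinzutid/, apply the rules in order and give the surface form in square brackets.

A Degemination: no change — [vinzutid]
B Final Obstruent Devoicing: [vinzutid] → [vinzutit]
C t-Assibilation: [vinzutit] → [vinzusit]
D Syncope: [vinzusit] → [vnzst]

[vnzst]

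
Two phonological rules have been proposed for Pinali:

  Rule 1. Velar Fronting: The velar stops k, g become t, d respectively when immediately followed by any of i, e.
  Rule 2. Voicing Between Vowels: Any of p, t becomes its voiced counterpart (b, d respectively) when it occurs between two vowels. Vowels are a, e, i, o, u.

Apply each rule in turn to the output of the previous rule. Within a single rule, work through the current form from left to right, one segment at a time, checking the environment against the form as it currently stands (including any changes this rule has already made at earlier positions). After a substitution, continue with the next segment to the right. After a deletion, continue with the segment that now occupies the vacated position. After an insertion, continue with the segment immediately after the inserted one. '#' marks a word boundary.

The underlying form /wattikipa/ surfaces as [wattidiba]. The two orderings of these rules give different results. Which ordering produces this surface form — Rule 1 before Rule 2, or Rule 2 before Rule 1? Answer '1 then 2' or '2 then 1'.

Order 1 then 2:
  1 Velar Fronting: [wattikipa] → [wattitipa]
  2 Voicing Between Vowels: [wattitipa] → [wattidiba]
  result: [wattidiba]
Order 2 then 1:
  2 Voicing Between Vowels: [wattikipa] → [wattikiba]
  1 Velar Fronting: [wattikiba] → [wattitiba]
  result: [wattitiba]

1 then 2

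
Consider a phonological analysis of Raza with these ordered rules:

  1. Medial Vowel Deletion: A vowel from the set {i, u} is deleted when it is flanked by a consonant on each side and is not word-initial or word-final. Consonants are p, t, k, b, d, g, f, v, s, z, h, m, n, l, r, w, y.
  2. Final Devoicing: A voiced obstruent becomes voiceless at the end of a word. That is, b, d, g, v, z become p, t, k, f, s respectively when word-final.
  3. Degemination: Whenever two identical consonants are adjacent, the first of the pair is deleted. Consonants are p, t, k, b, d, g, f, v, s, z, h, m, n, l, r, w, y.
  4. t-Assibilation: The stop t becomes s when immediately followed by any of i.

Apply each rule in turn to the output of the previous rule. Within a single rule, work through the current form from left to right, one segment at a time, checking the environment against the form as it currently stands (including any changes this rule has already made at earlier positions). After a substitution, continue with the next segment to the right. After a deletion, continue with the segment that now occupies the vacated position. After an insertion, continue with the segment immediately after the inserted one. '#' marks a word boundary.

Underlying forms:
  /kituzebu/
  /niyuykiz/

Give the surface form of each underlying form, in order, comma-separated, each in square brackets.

/kituzebu/:
  1 Medial Vowel Deletion: [kituzebu] → [ktzebu]
  2 Final Devoicing: no change — [ktzebu]
  3 Degemination: no change — [ktzebu]
  4 t-Assibilation: no change — [ktzebu]
/niyuykiz/:
  1 Medial Vowel Deletion: [niyuykiz] → [nyykz]
  2 Final Devoicing: [nyykz] → [nyyks]
  3 Degemination: [nyyks] → [nyks]
  4 t-Assibilation: no change — [nyks]

[ktzebu], [nyks]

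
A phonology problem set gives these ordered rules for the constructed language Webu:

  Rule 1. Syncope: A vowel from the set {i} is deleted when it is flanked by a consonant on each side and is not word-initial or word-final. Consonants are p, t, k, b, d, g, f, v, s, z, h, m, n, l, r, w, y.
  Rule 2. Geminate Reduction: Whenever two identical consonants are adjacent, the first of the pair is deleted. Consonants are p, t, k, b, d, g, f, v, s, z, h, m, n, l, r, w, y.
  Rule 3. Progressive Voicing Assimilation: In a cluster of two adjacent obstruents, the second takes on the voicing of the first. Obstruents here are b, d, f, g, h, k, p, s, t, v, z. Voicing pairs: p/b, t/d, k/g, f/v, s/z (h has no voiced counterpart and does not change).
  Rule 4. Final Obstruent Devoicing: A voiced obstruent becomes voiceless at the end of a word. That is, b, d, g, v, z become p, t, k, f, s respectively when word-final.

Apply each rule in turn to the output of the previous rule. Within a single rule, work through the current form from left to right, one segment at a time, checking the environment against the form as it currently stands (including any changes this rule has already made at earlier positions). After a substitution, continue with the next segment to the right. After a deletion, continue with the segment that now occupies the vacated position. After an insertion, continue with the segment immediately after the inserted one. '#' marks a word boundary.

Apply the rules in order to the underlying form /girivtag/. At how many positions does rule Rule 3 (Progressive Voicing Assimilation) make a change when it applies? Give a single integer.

Rule 1 Syncope: [girivtag] → [grvtag]
Rule 2 Geminate Reduction: no change — [grvtag]
Rule 3 Progressive Voicing Assimilation: [grvtag] → [grvdag]
Rule 4 Final Obstruent Devoicing: [grvdag] → [grvdak]
Rule Rule 3 changed 1 position(s).

1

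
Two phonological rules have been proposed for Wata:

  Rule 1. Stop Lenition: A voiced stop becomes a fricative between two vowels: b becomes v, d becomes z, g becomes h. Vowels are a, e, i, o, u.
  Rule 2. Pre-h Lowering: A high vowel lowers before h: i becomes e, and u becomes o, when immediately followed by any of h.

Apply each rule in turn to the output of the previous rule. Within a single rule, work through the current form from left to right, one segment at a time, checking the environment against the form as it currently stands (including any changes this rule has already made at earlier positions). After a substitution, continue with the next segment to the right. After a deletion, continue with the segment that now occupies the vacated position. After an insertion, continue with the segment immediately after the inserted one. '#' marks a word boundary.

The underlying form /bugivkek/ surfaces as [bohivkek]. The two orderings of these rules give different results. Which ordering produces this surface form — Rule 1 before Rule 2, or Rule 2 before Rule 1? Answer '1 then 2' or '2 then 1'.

Order 1 then 2:
  1 Stop Lenition: [bugivkek] → [buhivkek]
  2 Pre-h Lowering: [buhivkek] → [bohivkek]
  result: [bohivkek]
Order 2 then 1:
  2 Pre-h Lowering: no change — [bugivkek]
  1 Stop Lenition: [bugivkek] → [buhivkek]
  result: [buhivkek]

1 then 2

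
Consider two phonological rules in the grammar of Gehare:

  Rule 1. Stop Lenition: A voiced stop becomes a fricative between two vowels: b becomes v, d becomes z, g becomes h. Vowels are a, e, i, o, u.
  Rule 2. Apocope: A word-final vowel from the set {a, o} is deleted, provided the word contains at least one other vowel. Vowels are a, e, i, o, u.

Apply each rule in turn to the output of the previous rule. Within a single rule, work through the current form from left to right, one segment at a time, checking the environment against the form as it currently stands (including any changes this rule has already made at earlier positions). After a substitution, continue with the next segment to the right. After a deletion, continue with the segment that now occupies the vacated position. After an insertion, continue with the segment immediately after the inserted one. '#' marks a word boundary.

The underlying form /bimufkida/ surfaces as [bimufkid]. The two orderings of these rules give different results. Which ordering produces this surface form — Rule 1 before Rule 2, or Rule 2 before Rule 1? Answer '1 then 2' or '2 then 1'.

2 then 1

Order 1 then 2:
  1 Stop Lenition: [bimufkida] → [bimufkiza]
  2 Apocope: [bimufkiza] → [bimufkiz]
  result: [bimufkiz]
Order 2 then 1:
  2 Apocope: [bimufkida] → [bimufkid]
  1 Stop Lenition: no change — [bimufkid]
  result: [bimufkid]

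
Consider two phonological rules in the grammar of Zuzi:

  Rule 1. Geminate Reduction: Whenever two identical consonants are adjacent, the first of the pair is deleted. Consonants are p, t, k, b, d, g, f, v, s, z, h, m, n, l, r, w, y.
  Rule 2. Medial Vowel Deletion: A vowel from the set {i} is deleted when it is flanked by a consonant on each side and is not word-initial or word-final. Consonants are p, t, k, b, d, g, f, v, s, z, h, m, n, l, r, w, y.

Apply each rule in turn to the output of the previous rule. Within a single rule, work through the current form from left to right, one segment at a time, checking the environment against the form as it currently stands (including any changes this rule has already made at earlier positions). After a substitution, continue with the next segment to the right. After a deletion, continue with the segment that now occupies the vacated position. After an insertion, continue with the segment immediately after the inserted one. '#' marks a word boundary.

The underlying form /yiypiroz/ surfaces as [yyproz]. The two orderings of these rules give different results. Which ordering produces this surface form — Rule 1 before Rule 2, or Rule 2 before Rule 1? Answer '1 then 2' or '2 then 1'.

1 then 2

Order 1 then 2:
  1 Geminate Reduction: no change — [yiypiroz]
  2 Medial Vowel Deletion: [yiypiroz] → [yyproz]
  result: [yyproz]
Order 2 then 1:
  2 Medial Vowel Deletion: [yiypiroz] → [yyproz]
  1 Geminate Reduction: [yyproz] → [yproz]
  result: [yproz]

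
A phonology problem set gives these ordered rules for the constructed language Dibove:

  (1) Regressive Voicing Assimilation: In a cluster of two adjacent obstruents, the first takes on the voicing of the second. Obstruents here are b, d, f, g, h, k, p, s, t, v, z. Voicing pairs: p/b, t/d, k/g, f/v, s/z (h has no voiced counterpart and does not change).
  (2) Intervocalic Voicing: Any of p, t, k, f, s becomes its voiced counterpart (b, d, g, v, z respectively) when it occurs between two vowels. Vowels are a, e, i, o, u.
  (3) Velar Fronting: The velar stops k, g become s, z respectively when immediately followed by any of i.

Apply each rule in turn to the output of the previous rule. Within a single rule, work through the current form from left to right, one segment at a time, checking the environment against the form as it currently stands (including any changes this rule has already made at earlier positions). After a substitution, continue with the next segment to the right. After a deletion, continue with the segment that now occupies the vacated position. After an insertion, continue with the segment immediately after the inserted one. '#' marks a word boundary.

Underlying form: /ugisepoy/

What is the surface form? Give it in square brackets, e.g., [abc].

[uzizeboy]

(1) Regressive Voicing Assimilation: no change — [ugisepoy]
(2) Intervocalic Voicing: [ugisepoy] → [ugizeboy]
(3) Velar Fronting: [ugizeboy] → [uzizeboy]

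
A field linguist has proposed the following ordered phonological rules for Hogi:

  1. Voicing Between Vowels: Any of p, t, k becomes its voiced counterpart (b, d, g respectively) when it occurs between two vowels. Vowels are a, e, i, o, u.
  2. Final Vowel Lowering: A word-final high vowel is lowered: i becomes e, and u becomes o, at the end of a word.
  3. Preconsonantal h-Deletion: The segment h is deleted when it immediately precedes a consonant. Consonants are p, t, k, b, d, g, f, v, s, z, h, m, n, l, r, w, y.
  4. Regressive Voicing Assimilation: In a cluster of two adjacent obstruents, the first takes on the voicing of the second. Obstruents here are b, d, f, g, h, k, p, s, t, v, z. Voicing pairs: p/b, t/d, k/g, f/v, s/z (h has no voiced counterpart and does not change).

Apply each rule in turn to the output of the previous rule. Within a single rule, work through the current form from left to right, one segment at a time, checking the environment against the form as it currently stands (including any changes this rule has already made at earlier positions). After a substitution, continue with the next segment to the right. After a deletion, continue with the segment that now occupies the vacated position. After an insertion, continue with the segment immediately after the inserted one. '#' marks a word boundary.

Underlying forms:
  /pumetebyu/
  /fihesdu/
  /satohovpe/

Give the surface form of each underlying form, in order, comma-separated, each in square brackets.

/pumetebyu/:
  1 Voicing Between Vowels: [pumetebyu] → [pumedebyu]
  2 Final Vowel Lowering: [pumedebyu] → [pumedebyo]
  3 Preconsonantal h-Deletion: no change — [pumedebyo]
  4 Regressive Voicing Assimilation: no change — [pumedebyo]
/fihesdu/:
  1 Voicing Between Vowels: no change — [fihesdu]
  2 Final Vowel Lowering: [fihesdu] → [fihesdo]
  3 Preconsonantal h-Deletion: no change — [fihesdo]
  4 Regressive Voicing Assimilation: [fihesdo] → [fihezdo]
/satohovpe/:
  1 Voicing Between Vowels: [satohovpe] → [sadohovpe]
  2 Final Vowel Lowering: no change — [sadohovpe]
  3 Preconsonantal h-Deletion: no change — [sadohovpe]
  4 Regressive Voicing Assimilation: [sadohovpe] → [sadohofpe]

[pumedebyo], [fihezdo], [sadohofpe]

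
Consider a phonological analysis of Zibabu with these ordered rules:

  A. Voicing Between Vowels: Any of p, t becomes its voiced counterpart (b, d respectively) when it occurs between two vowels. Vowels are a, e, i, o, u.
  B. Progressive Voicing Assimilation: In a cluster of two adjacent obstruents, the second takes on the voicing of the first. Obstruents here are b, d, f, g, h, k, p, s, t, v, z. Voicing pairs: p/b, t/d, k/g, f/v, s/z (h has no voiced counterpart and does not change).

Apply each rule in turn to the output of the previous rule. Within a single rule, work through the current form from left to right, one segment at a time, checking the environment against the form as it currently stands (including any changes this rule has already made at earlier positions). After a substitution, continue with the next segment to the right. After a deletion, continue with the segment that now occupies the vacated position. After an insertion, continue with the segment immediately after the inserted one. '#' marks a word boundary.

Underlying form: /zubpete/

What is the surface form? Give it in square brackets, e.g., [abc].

[zubbede]

A Voicing Between Vowels: [zubpete] → [zubpede]
B Progressive Voicing Assimilation: [zubpede] → [zubbede]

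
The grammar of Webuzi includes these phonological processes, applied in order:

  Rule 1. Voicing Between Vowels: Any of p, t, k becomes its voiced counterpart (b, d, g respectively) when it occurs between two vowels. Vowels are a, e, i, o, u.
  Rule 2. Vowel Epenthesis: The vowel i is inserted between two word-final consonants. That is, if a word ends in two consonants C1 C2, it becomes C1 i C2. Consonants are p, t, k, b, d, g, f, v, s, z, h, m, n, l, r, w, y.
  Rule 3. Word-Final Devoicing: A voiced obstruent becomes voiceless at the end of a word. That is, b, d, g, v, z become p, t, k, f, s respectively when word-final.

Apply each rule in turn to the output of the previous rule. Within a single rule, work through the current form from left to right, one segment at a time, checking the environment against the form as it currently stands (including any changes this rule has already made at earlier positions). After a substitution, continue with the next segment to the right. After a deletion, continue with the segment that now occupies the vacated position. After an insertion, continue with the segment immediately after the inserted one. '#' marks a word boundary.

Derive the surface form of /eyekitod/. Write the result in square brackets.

[eyegidot]

Rule 1 Voicing Between Vowels: [eyekitod] → [eyegidod]
Rule 2 Vowel Epenthesis: no change — [eyegidod]
Rule 3 Word-Final Devoicing: [eyegidod] → [eyegidot]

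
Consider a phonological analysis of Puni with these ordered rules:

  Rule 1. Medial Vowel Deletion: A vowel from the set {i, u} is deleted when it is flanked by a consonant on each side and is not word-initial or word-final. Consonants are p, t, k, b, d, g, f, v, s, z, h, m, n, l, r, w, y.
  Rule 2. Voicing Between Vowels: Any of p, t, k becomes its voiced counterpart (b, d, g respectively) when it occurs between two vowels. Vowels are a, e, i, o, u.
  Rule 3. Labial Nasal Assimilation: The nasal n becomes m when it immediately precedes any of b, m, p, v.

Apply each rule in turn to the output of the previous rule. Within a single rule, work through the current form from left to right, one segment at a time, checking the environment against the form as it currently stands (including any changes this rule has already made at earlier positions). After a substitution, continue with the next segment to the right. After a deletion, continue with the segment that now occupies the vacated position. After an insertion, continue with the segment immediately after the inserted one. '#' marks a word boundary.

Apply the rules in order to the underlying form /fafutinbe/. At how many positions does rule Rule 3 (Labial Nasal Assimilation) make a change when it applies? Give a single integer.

Rule 1 Medial Vowel Deletion: [fafutinbe] → [faftnbe]
Rule 2 Voicing Between Vowels: no change — [faftnbe]
Rule 3 Labial Nasal Assimilation: [faftnbe] → [faftmbe]
Rule Rule 3 changed 1 position(s).

1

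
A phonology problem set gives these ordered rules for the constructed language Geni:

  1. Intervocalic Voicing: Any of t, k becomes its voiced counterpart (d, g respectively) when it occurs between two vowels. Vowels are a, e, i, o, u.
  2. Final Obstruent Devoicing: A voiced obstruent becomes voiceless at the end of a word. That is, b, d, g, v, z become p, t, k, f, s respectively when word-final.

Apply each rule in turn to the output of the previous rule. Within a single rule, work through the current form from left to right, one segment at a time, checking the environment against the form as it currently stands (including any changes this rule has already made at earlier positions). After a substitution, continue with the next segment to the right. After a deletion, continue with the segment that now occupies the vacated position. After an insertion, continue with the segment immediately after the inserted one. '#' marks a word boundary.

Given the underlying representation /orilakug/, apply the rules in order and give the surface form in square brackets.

1 Intervocalic Voicing: [orilakug] → [orilagug]
2 Final Obstruent Devoicing: [orilagug] → [orilaguk]

[orilaguk]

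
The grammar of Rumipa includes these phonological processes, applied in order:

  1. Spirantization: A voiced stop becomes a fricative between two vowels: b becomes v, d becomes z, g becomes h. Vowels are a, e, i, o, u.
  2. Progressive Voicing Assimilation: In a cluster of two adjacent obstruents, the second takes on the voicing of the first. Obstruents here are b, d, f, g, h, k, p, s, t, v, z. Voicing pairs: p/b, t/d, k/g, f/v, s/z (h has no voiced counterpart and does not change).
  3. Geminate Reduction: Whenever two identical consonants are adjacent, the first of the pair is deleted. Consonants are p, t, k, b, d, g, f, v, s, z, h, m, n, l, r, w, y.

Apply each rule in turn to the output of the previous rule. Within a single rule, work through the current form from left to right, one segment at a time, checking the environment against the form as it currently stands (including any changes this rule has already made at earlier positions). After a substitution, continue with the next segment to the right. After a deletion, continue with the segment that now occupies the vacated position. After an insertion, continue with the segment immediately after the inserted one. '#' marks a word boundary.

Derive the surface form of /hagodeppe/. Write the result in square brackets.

1 Spirantization: [hagodeppe] → [hahozeppe]
2 Progressive Voicing Assimilation: no change — [hahozeppe]
3 Geminate Reduction: [hahozeppe] → [hahozepe]

[hahozepe]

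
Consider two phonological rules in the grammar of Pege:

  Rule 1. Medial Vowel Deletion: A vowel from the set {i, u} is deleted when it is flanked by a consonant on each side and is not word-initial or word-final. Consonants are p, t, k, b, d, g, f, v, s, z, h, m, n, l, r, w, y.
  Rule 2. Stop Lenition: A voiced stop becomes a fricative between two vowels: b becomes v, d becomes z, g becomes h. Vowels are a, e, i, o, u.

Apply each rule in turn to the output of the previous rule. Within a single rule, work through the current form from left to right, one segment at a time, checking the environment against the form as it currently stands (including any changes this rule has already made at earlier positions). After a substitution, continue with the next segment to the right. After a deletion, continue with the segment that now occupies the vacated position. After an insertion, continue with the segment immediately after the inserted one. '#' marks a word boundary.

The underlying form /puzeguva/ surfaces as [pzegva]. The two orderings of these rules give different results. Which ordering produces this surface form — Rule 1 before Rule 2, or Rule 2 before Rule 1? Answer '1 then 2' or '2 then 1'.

Order 1 then 2:
  1 Medial Vowel Deletion: [puzeguva] → [pzegva]
  2 Stop Lenition: no change — [pzegva]
  result: [pzegva]
Order 2 then 1:
  2 Stop Lenition: [puzeguva] → [puzehuva]
  1 Medial Vowel Deletion: [puzehuva] → [pzehva]
  result: [pzehva]

1 then 2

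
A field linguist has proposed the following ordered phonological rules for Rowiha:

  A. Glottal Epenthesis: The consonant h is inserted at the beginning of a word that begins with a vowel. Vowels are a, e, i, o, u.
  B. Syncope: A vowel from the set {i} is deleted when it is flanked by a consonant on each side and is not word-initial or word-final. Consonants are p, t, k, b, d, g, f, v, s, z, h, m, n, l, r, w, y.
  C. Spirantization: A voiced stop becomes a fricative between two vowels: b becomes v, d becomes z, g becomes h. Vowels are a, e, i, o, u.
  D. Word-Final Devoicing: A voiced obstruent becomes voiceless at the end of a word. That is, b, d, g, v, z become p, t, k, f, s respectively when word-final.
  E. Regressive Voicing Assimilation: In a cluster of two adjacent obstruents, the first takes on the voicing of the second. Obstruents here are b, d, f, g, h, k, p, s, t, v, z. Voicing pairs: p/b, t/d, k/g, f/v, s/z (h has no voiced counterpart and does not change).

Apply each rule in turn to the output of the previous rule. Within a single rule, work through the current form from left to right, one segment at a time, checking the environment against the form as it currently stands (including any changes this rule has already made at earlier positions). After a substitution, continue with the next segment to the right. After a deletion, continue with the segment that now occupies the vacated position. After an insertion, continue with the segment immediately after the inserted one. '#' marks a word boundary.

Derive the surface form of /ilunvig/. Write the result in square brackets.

A Glottal Epenthesis: [ilunvig] → [hilunvig]
B Syncope: [hilunvig] → [hlunvg]
C Spirantization: no change — [hlunvg]
D Word-Final Devoicing: [hlunvg] → [hlunvk]
E Regressive Voicing Assimilation: [hlunvk] → [hlunfk]

[hlunfk]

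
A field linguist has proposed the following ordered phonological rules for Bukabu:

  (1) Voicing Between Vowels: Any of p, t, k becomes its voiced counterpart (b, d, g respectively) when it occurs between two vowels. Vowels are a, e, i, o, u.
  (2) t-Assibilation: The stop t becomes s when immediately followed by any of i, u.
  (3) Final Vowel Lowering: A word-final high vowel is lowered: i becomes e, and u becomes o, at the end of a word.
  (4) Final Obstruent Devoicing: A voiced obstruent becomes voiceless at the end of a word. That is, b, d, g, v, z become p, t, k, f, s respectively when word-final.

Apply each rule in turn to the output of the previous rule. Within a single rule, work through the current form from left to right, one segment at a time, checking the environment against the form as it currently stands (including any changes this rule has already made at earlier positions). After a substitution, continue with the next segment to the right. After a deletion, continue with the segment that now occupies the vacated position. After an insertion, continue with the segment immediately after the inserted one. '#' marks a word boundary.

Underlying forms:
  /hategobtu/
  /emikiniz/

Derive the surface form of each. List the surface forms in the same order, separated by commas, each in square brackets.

/hategobtu/:
  (1) Voicing Between Vowels: [hategobtu] → [hadegobtu]
  (2) t-Assibilation: [hadegobtu] → [hadegobsu]
  (3) Final Vowel Lowering: [hadegobsu] → [hadegobso]
  (4) Final Obstruent Devoicing: no change — [hadegobso]
/emikiniz/:
  (1) Voicing Between Vowels: [emikiniz] → [emiginiz]
  (2) t-Assibilation: no change — [emiginiz]
  (3) Final Vowel Lowering: no change — [emiginiz]
  (4) Final Obstruent Devoicing: [emiginiz] → [emiginis]

[hadegobso], [emiginis]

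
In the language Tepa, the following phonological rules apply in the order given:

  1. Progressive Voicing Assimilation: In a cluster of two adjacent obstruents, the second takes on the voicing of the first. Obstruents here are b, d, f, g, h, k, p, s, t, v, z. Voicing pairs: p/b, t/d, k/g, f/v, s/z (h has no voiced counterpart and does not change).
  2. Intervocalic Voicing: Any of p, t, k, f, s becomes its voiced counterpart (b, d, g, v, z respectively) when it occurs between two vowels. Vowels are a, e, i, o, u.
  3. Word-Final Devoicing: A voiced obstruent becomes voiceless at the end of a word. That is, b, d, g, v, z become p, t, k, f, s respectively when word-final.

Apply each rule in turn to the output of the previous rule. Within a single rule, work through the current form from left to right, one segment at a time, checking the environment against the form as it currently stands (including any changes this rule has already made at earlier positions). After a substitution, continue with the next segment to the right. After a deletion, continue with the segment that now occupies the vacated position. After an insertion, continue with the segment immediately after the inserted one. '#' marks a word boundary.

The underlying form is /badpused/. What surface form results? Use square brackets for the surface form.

[badbuzet]

1 Progressive Voicing Assimilation: [badpused] → [badbused]
2 Intervocalic Voicing: [badbused] → [badbuzed]
3 Word-Final Devoicing: [badbuzed] → [badbuzet]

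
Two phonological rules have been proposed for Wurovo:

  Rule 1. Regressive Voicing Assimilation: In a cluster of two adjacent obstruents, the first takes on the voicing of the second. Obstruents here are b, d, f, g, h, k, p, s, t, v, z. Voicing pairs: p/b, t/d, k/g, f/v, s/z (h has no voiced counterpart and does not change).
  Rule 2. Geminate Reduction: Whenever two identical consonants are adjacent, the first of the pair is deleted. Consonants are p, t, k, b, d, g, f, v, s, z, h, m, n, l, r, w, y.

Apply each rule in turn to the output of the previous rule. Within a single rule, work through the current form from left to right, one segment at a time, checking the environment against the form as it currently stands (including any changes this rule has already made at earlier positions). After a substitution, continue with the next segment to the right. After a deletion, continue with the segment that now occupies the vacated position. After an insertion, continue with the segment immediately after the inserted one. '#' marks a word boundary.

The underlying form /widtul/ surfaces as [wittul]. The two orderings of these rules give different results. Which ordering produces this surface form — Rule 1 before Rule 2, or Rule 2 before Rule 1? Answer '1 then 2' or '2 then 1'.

2 then 1

Order 1 then 2:
  1 Regressive Voicing Assimilation: [widtul] → [wittul]
  2 Geminate Reduction: [wittul] → [witul]
  result: [witul]
Order 2 then 1:
  2 Geminate Reduction: no change — [widtul]
  1 Regressive Voicing Assimilation: [widtul] → [wittul]
  result: [wittul]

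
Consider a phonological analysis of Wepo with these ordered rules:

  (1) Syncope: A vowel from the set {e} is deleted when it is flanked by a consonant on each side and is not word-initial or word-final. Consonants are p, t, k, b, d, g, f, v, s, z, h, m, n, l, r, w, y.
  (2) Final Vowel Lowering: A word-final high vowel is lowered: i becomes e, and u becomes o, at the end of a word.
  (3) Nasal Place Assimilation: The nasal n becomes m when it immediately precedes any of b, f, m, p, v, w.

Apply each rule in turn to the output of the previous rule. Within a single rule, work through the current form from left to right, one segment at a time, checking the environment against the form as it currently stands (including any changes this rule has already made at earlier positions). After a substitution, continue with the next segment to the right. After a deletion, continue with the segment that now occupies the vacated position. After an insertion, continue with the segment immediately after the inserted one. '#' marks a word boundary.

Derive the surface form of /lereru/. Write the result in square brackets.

(1) Syncope: [lereru] → [lrru]
(2) Final Vowel Lowering: [lrru] → [lrro]
(3) Nasal Place Assimilation: no change — [lrro]

[lrro]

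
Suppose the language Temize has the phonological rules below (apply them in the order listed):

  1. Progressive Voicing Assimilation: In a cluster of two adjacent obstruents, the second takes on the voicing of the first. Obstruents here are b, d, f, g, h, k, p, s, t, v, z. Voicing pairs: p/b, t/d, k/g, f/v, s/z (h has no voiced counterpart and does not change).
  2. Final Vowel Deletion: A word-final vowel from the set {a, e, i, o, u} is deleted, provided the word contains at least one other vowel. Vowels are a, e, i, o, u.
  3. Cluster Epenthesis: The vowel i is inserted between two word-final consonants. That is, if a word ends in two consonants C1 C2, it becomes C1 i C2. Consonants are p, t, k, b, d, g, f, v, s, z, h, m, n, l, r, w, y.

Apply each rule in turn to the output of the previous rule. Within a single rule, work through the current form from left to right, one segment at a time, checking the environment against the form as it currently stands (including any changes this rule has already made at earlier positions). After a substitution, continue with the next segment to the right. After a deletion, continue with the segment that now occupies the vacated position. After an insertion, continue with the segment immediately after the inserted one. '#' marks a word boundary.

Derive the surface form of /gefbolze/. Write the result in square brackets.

1 Progressive Voicing Assimilation: [gefbolze] → [gefpolze]
2 Final Vowel Deletion: [gefpolze] → [gefpolz]
3 Cluster Epenthesis: [gefpolz] → [gefpoliz]

[gefpoliz]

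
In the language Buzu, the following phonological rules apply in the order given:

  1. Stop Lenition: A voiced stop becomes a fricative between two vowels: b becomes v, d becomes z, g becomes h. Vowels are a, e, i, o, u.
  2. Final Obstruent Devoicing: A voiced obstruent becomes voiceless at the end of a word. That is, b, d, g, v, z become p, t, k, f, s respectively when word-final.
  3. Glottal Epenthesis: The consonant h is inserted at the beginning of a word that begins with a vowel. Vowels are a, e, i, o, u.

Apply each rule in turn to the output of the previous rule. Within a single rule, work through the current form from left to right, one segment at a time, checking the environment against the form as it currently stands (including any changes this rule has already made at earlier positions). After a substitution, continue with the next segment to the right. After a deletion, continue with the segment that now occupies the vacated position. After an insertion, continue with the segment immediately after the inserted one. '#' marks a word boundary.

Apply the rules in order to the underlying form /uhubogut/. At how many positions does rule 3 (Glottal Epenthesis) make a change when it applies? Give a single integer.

1

1 Stop Lenition: [uhubogut] → [uhuvohut]
2 Final Obstruent Devoicing: no change — [uhuvohut]
3 Glottal Epenthesis: [uhuvohut] → [huhuvohut]
Rule 3 changed 1 position(s).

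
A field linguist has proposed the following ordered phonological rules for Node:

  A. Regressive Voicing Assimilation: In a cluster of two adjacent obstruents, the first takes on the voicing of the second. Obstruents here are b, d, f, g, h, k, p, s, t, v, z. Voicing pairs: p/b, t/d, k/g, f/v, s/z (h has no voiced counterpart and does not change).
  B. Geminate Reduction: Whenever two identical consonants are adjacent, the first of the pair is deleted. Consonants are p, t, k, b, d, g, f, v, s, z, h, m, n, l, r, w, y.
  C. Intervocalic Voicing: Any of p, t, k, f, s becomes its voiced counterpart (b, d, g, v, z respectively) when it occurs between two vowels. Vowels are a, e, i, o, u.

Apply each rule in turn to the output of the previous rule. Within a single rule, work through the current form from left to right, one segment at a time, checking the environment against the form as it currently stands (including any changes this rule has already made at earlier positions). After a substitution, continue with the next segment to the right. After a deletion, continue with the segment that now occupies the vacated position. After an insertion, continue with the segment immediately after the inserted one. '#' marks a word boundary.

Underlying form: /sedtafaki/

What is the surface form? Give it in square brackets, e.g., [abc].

A Regressive Voicing Assimilation: [sedtafaki] → [settafaki]
B Geminate Reduction: [settafaki] → [setafaki]
C Intervocalic Voicing: [setafaki] → [sedavagi]

[sedavagi]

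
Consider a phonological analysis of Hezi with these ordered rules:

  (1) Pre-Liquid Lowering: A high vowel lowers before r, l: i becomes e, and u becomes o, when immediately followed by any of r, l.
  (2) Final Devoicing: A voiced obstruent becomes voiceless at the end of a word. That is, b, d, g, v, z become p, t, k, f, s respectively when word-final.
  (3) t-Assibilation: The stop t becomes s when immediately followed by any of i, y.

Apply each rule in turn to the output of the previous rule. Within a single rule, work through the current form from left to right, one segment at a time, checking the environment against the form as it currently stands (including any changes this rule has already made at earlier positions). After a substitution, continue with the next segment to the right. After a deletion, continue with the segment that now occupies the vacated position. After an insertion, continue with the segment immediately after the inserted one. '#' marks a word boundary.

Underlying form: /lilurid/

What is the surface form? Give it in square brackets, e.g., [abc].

(1) Pre-Liquid Lowering: [lilurid] → [lelorid]
(2) Final Devoicing: [lelorid] → [lelorit]
(3) t-Assibilation: no change — [lelorit]

[lelorit]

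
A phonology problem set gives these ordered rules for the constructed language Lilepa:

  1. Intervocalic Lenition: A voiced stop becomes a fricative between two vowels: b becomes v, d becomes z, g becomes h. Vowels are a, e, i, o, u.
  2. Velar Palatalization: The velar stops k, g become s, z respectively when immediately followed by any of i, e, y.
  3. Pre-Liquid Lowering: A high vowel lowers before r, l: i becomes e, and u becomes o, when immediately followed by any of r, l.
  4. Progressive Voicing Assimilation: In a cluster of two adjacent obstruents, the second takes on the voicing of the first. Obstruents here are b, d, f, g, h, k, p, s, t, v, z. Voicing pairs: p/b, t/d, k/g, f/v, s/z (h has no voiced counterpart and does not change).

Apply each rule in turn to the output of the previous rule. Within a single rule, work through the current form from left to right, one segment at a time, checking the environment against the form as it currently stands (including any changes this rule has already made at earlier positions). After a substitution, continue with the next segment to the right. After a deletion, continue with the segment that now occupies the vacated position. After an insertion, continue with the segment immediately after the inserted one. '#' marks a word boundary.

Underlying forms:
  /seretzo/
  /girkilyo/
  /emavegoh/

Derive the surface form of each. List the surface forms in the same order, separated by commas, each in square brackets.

[seretso], [zerselyo], [emavehoh]

/seretzo/:
  1 Intervocalic Lenition: no change — [seretzo]
  2 Velar Palatalization: no change — [seretzo]
  3 Pre-Liquid Lowering: no change — [seretzo]
  4 Progressive Voicing Assimilation: [seretzo] → [seretso]
/girkilyo/:
  1 Intervocalic Lenition: no change — [girkilyo]
  2 Velar Palatalization: [girkilyo] → [zirsilyo]
  3 Pre-Liquid Lowering: [zirsilyo] → [zerselyo]
  4 Progressive Voicing Assimilation: no change — [zerselyo]
/emavegoh/:
  1 Intervocalic Lenition: [emavegoh] → [emavehoh]
  2 Velar Palatalization: no change — [emavehoh]
  3 Pre-Liquid Lowering: no change — [emavehoh]
  4 Progressive Voicing Assimilation: no change — [emavehoh]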